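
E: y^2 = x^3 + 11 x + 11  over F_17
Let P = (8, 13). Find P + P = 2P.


Doubling: s = (3 x1^2 + a) / (2 y1)
s = (3*8^2 + 11) / (2*13) mod 17 = 15
x3 = s^2 - 2 x1 mod 17 = 15^2 - 2*8 = 5
y3 = s (x1 - x3) - y1 mod 17 = 15 * (8 - 5) - 13 = 15

2P = (5, 15)


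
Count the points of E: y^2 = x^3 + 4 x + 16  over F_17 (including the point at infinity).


For each x in F_17, count y with y^2 = x^3 + 4 x + 16 mod 17:
  x = 0: RHS = 16, y in [4, 13]  -> 2 point(s)
  x = 1: RHS = 4, y in [2, 15]  -> 2 point(s)
  x = 2: RHS = 15, y in [7, 10]  -> 2 point(s)
  x = 3: RHS = 4, y in [2, 15]  -> 2 point(s)
  x = 5: RHS = 8, y in [5, 12]  -> 2 point(s)
  x = 6: RHS = 1, y in [1, 16]  -> 2 point(s)
  x = 7: RHS = 13, y in [8, 9]  -> 2 point(s)
  x = 8: RHS = 16, y in [4, 13]  -> 2 point(s)
  x = 9: RHS = 16, y in [4, 13]  -> 2 point(s)
  x = 10: RHS = 2, y in [6, 11]  -> 2 point(s)
  x = 13: RHS = 4, y in [2, 15]  -> 2 point(s)
  x = 15: RHS = 0, y in [0]  -> 1 point(s)
Affine points: 23. Add the point at infinity: total = 24.

#E(F_17) = 24


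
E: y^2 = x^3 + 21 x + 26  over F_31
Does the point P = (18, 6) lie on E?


Check whether y^2 = x^3 + 21 x + 26 (mod 31) for (x, y) = (18, 6).
LHS: y^2 = 6^2 mod 31 = 5
RHS: x^3 + 21 x + 26 = 18^3 + 21*18 + 26 mod 31 = 5
LHS = RHS

Yes, on the curve


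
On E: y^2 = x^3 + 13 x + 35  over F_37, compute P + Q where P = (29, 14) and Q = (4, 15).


P != Q, so use the chord formula.
s = (y2 - y1) / (x2 - x1) = (1) / (12) mod 37 = 34
x3 = s^2 - x1 - x2 mod 37 = 34^2 - 29 - 4 = 13
y3 = s (x1 - x3) - y1 mod 37 = 34 * (29 - 13) - 14 = 12

P + Q = (13, 12)


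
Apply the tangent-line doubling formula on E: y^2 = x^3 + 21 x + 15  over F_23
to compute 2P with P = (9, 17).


Doubling: s = (3 x1^2 + a) / (2 y1)
s = (3*9^2 + 21) / (2*17) mod 23 = 1
x3 = s^2 - 2 x1 mod 23 = 1^2 - 2*9 = 6
y3 = s (x1 - x3) - y1 mod 23 = 1 * (9 - 6) - 17 = 9

2P = (6, 9)


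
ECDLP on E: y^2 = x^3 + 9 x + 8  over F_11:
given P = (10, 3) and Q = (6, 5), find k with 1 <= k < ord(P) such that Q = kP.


Enumerate multiples of P until we hit Q = (6, 5):
  1P = (10, 3)
  2P = (6, 5)
Match found at i = 2.

k = 2


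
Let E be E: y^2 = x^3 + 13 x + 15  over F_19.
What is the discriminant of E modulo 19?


4 a^3 + 27 b^2 = 4*13^3 + 27*15^2 = 8788 + 6075 = 14863
Delta = -16 * (14863) = -237808
Delta mod 19 = 15

Delta = 15 (mod 19)


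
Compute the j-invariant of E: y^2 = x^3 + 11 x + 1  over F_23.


Delta = -16(4 a^3 + 27 b^2) mod 23 = 13
-1728 * (4 a)^3 = -1728 * (4*11)^3 mod 23 = 1
j = 1 * 13^(-1) mod 23 = 16

j = 16 (mod 23)


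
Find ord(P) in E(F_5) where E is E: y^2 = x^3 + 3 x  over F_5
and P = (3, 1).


Compute successive multiples of P until we hit O:
  1P = (3, 1)
  2P = (4, 4)
  3P = (2, 2)
  4P = (1, 2)
  5P = (0, 0)
  6P = (1, 3)
  7P = (2, 3)
  8P = (4, 1)
  ... (continuing to 10P)
  10P = O

ord(P) = 10


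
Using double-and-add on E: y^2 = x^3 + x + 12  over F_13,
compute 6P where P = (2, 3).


k = 6 = 110_2 (binary, LSB first: 011)
Double-and-add from P = (2, 3):
  bit 0 = 0: acc unchanged = O
  bit 1 = 1: acc = O + (9, 10) = (9, 10)
  bit 2 = 1: acc = (9, 10) + (5, 5) = (3, 4)

6P = (3, 4)


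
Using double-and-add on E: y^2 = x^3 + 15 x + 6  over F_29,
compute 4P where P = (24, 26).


k = 4 = 100_2 (binary, LSB first: 001)
Double-and-add from P = (24, 26):
  bit 0 = 0: acc unchanged = O
  bit 1 = 0: acc unchanged = O
  bit 2 = 1: acc = O + (3, 22) = (3, 22)

4P = (3, 22)


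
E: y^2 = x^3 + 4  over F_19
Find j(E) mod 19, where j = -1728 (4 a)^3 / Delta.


Delta = -16(4 a^3 + 27 b^2) mod 19 = 4
-1728 * (4 a)^3 = -1728 * (4*0)^3 mod 19 = 0
j = 0 * 4^(-1) mod 19 = 0

j = 0 (mod 19)


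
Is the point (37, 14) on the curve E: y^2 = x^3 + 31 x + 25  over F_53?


Check whether y^2 = x^3 + 31 x + 25 (mod 53) for (x, y) = (37, 14).
LHS: y^2 = 14^2 mod 53 = 37
RHS: x^3 + 31 x + 25 = 37^3 + 31*37 + 25 mod 53 = 44
LHS != RHS

No, not on the curve


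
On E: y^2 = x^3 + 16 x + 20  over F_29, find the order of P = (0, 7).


Compute successive multiples of P until we hit O:
  1P = (0, 7)
  2P = (9, 20)
  3P = (16, 15)
  4P = (6, 19)
  5P = (27, 26)
  6P = (27, 3)
  7P = (6, 10)
  8P = (16, 14)
  ... (continuing to 11P)
  11P = O

ord(P) = 11


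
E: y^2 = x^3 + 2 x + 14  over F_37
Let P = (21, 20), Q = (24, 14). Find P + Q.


P != Q, so use the chord formula.
s = (y2 - y1) / (x2 - x1) = (31) / (3) mod 37 = 35
x3 = s^2 - x1 - x2 mod 37 = 35^2 - 21 - 24 = 33
y3 = s (x1 - x3) - y1 mod 37 = 35 * (21 - 33) - 20 = 4

P + Q = (33, 4)


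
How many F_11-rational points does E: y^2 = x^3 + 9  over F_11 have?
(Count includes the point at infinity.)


For each x in F_11, count y with y^2 = x^3 + 0 x + 9 mod 11:
  x = 0: RHS = 9, y in [3, 8]  -> 2 point(s)
  x = 3: RHS = 3, y in [5, 6]  -> 2 point(s)
  x = 6: RHS = 5, y in [4, 7]  -> 2 point(s)
  x = 7: RHS = 0, y in [0]  -> 1 point(s)
  x = 8: RHS = 4, y in [2, 9]  -> 2 point(s)
  x = 9: RHS = 1, y in [1, 10]  -> 2 point(s)
Affine points: 11. Add the point at infinity: total = 12.

#E(F_11) = 12


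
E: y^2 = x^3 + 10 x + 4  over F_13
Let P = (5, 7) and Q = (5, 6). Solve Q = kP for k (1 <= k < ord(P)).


Enumerate multiples of P until we hit Q = (5, 6):
  1P = (5, 7)
  2P = (0, 2)
  3P = (9, 2)
  4P = (3, 10)
  5P = (4, 11)
  6P = (7, 1)
  7P = (10, 8)
  8P = (10, 5)
  9P = (7, 12)
  10P = (4, 2)
  11P = (3, 3)
  12P = (9, 11)
  13P = (0, 11)
  14P = (5, 6)
Match found at i = 14.

k = 14


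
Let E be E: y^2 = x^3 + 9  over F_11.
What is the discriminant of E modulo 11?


4 a^3 + 27 b^2 = 4*0^3 + 27*9^2 = 0 + 2187 = 2187
Delta = -16 * (2187) = -34992
Delta mod 11 = 10

Delta = 10 (mod 11)


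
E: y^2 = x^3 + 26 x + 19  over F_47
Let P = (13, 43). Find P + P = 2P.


Doubling: s = (3 x1^2 + a) / (2 y1)
s = (3*13^2 + 26) / (2*43) mod 47 = 45
x3 = s^2 - 2 x1 mod 47 = 45^2 - 2*13 = 25
y3 = s (x1 - x3) - y1 mod 47 = 45 * (13 - 25) - 43 = 28

2P = (25, 28)


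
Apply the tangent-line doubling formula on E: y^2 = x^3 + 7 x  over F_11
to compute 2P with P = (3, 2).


Doubling: s = (3 x1^2 + a) / (2 y1)
s = (3*3^2 + 7) / (2*2) mod 11 = 3
x3 = s^2 - 2 x1 mod 11 = 3^2 - 2*3 = 3
y3 = s (x1 - x3) - y1 mod 11 = 3 * (3 - 3) - 2 = 9

2P = (3, 9)


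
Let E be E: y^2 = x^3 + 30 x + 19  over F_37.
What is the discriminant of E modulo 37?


4 a^3 + 27 b^2 = 4*30^3 + 27*19^2 = 108000 + 9747 = 117747
Delta = -16 * (117747) = -1883952
Delta mod 37 = 14

Delta = 14 (mod 37)


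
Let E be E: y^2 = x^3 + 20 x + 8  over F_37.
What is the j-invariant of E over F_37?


Delta = -16(4 a^3 + 27 b^2) mod 37 = 34
-1728 * (4 a)^3 = -1728 * (4*20)^3 mod 37 = 8
j = 8 * 34^(-1) mod 37 = 22

j = 22 (mod 37)


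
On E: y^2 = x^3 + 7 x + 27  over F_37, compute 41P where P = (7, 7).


k = 41 = 101001_2 (binary, LSB first: 100101)
Double-and-add from P = (7, 7):
  bit 0 = 1: acc = O + (7, 7) = (7, 7)
  bit 1 = 0: acc unchanged = (7, 7)
  bit 2 = 0: acc unchanged = (7, 7)
  bit 3 = 1: acc = (7, 7) + (24, 12) = (13, 13)
  bit 4 = 0: acc unchanged = (13, 13)
  bit 5 = 1: acc = (13, 13) + (12, 27) = (23, 16)

41P = (23, 16)


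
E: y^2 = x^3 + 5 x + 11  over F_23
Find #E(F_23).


For each x in F_23, count y with y^2 = x^3 + 5 x + 11 mod 23:
  x = 2: RHS = 6, y in [11, 12]  -> 2 point(s)
  x = 4: RHS = 3, y in [7, 16]  -> 2 point(s)
  x = 5: RHS = 0, y in [0]  -> 1 point(s)
  x = 6: RHS = 4, y in [2, 21]  -> 2 point(s)
  x = 9: RHS = 3, y in [7, 16]  -> 2 point(s)
  x = 10: RHS = 3, y in [7, 16]  -> 2 point(s)
  x = 16: RHS = 1, y in [1, 22]  -> 2 point(s)
  x = 17: RHS = 18, y in [8, 15]  -> 2 point(s)
  x = 21: RHS = 16, y in [4, 19]  -> 2 point(s)
Affine points: 17. Add the point at infinity: total = 18.

#E(F_23) = 18


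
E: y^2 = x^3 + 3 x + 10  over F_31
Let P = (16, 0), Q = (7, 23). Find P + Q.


P != Q, so use the chord formula.
s = (y2 - y1) / (x2 - x1) = (23) / (22) mod 31 = 25
x3 = s^2 - x1 - x2 mod 31 = 25^2 - 16 - 7 = 13
y3 = s (x1 - x3) - y1 mod 31 = 25 * (16 - 13) - 0 = 13

P + Q = (13, 13)


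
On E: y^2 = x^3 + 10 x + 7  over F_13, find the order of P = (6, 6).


Compute successive multiples of P until we hit O:
  1P = (6, 6)
  2P = (2, 3)
  3P = (8, 12)
  4P = (8, 1)
  5P = (2, 10)
  6P = (6, 7)
  7P = O

ord(P) = 7


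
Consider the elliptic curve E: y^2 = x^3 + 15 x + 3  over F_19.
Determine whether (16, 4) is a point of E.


Check whether y^2 = x^3 + 15 x + 3 (mod 19) for (x, y) = (16, 4).
LHS: y^2 = 4^2 mod 19 = 16
RHS: x^3 + 15 x + 3 = 16^3 + 15*16 + 3 mod 19 = 7
LHS != RHS

No, not on the curve


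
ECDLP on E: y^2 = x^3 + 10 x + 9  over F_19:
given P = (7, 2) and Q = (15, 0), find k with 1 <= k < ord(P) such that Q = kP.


Enumerate multiples of P until we hit Q = (15, 0):
  1P = (7, 2)
  2P = (3, 3)
  3P = (15, 0)
Match found at i = 3.

k = 3


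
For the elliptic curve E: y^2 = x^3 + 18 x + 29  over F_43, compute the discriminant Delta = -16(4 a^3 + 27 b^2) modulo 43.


4 a^3 + 27 b^2 = 4*18^3 + 27*29^2 = 23328 + 22707 = 46035
Delta = -16 * (46035) = -736560
Delta mod 43 = 30

Delta = 30 (mod 43)


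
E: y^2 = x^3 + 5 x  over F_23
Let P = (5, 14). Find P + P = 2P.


Doubling: s = (3 x1^2 + a) / (2 y1)
s = (3*5^2 + 5) / (2*14) mod 23 = 16
x3 = s^2 - 2 x1 mod 23 = 16^2 - 2*5 = 16
y3 = s (x1 - x3) - y1 mod 23 = 16 * (5 - 16) - 14 = 17

2P = (16, 17)


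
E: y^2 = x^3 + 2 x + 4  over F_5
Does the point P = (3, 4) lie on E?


Check whether y^2 = x^3 + 2 x + 4 (mod 5) for (x, y) = (3, 4).
LHS: y^2 = 4^2 mod 5 = 1
RHS: x^3 + 2 x + 4 = 3^3 + 2*3 + 4 mod 5 = 2
LHS != RHS

No, not on the curve


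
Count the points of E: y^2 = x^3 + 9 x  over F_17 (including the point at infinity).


For each x in F_17, count y with y^2 = x^3 + 9 x + 0 mod 17:
  x = 0: RHS = 0, y in [0]  -> 1 point(s)
  x = 2: RHS = 9, y in [3, 14]  -> 2 point(s)
  x = 4: RHS = 15, y in [7, 10]  -> 2 point(s)
  x = 5: RHS = 0, y in [0]  -> 1 point(s)
  x = 6: RHS = 15, y in [7, 10]  -> 2 point(s)
  x = 7: RHS = 15, y in [7, 10]  -> 2 point(s)
  x = 10: RHS = 2, y in [6, 11]  -> 2 point(s)
  x = 11: RHS = 2, y in [6, 11]  -> 2 point(s)
  x = 12: RHS = 0, y in [0]  -> 1 point(s)
  x = 13: RHS = 2, y in [6, 11]  -> 2 point(s)
  x = 15: RHS = 8, y in [5, 12]  -> 2 point(s)
Affine points: 19. Add the point at infinity: total = 20.

#E(F_17) = 20


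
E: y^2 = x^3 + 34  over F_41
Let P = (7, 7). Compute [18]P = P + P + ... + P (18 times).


k = 18 = 10010_2 (binary, LSB first: 01001)
Double-and-add from P = (7, 7):
  bit 0 = 0: acc unchanged = O
  bit 1 = 1: acc = O + (4, 4) = (4, 4)
  bit 2 = 0: acc unchanged = (4, 4)
  bit 3 = 0: acc unchanged = (4, 4)
  bit 4 = 1: acc = (4, 4) + (20, 30) = (19, 28)

18P = (19, 28)


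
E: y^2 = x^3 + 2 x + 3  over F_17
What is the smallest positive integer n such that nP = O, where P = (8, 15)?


Compute successive multiples of P until we hit O:
  1P = (8, 15)
  2P = (3, 6)
  3P = (14, 15)
  4P = (12, 2)
  5P = (15, 12)
  6P = (15, 5)
  7P = (12, 15)
  8P = (14, 2)
  ... (continuing to 11P)
  11P = O

ord(P) = 11


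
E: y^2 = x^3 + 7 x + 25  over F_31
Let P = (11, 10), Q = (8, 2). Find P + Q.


P != Q, so use the chord formula.
s = (y2 - y1) / (x2 - x1) = (23) / (28) mod 31 = 13
x3 = s^2 - x1 - x2 mod 31 = 13^2 - 11 - 8 = 26
y3 = s (x1 - x3) - y1 mod 31 = 13 * (11 - 26) - 10 = 12

P + Q = (26, 12)


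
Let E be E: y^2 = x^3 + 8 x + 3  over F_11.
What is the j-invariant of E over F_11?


Delta = -16(4 a^3 + 27 b^2) mod 11 = 7
-1728 * (4 a)^3 = -1728 * (4*8)^3 mod 11 = 1
j = 1 * 7^(-1) mod 11 = 8

j = 8 (mod 11)


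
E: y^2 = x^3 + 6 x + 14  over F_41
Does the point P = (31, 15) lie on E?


Check whether y^2 = x^3 + 6 x + 14 (mod 41) for (x, y) = (31, 15).
LHS: y^2 = 15^2 mod 41 = 20
RHS: x^3 + 6 x + 14 = 31^3 + 6*31 + 14 mod 41 = 20
LHS = RHS

Yes, on the curve


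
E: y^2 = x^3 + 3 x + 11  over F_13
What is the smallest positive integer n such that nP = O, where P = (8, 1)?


Compute successive multiples of P until we hit O:
  1P = (8, 1)
  2P = (10, 12)
  3P = (9, 0)
  4P = (10, 1)
  5P = (8, 12)
  6P = O

ord(P) = 6


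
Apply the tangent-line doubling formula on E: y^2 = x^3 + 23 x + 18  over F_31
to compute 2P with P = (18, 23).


Doubling: s = (3 x1^2 + a) / (2 y1)
s = (3*18^2 + 23) / (2*23) mod 31 = 25
x3 = s^2 - 2 x1 mod 31 = 25^2 - 2*18 = 0
y3 = s (x1 - x3) - y1 mod 31 = 25 * (18 - 0) - 23 = 24

2P = (0, 24)


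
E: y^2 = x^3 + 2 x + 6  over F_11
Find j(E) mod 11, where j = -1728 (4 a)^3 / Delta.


Delta = -16(4 a^3 + 27 b^2) mod 11 = 7
-1728 * (4 a)^3 = -1728 * (4*2)^3 mod 11 = 5
j = 5 * 7^(-1) mod 11 = 7

j = 7 (mod 11)


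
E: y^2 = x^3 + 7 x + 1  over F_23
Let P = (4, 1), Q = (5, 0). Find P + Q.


P != Q, so use the chord formula.
s = (y2 - y1) / (x2 - x1) = (22) / (1) mod 23 = 22
x3 = s^2 - x1 - x2 mod 23 = 22^2 - 4 - 5 = 15
y3 = s (x1 - x3) - y1 mod 23 = 22 * (4 - 15) - 1 = 10

P + Q = (15, 10)


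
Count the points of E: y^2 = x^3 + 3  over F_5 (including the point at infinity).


For each x in F_5, count y with y^2 = x^3 + 0 x + 3 mod 5:
  x = 1: RHS = 4, y in [2, 3]  -> 2 point(s)
  x = 2: RHS = 1, y in [1, 4]  -> 2 point(s)
  x = 3: RHS = 0, y in [0]  -> 1 point(s)
Affine points: 5. Add the point at infinity: total = 6.

#E(F_5) = 6


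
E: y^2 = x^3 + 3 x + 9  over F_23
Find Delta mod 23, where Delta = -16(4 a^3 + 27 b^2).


4 a^3 + 27 b^2 = 4*3^3 + 27*9^2 = 108 + 2187 = 2295
Delta = -16 * (2295) = -36720
Delta mod 23 = 11

Delta = 11 (mod 23)


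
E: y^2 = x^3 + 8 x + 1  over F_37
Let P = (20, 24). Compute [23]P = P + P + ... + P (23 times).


k = 23 = 10111_2 (binary, LSB first: 11101)
Double-and-add from P = (20, 24):
  bit 0 = 1: acc = O + (20, 24) = (20, 24)
  bit 1 = 1: acc = (20, 24) + (25, 29) = (30, 3)
  bit 2 = 1: acc = (30, 3) + (31, 25) = (16, 9)
  bit 3 = 0: acc unchanged = (16, 9)
  bit 4 = 1: acc = (16, 9) + (33, 33) = (22, 13)

23P = (22, 13)


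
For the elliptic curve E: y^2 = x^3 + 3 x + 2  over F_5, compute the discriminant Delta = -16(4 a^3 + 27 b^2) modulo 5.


4 a^3 + 27 b^2 = 4*3^3 + 27*2^2 = 108 + 108 = 216
Delta = -16 * (216) = -3456
Delta mod 5 = 4

Delta = 4 (mod 5)


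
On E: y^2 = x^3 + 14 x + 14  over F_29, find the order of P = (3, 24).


Compute successive multiples of P until we hit O:
  1P = (3, 24)
  2P = (14, 24)
  3P = (12, 5)
  4P = (7, 7)
  5P = (28, 17)
  6P = (21, 17)
  7P = (9, 17)
  8P = (24, 15)
  ... (continuing to 18P)
  18P = O

ord(P) = 18


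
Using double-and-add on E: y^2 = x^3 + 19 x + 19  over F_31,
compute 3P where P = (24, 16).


k = 3 = 11_2 (binary, LSB first: 11)
Double-and-add from P = (24, 16):
  bit 0 = 1: acc = O + (24, 16) = (24, 16)
  bit 1 = 1: acc = (24, 16) + (11, 3) = (28, 11)

3P = (28, 11)


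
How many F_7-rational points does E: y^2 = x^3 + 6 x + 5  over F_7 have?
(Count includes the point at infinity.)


For each x in F_7, count y with y^2 = x^3 + 6 x + 5 mod 7:
  x = 2: RHS = 4, y in [2, 5]  -> 2 point(s)
  x = 3: RHS = 1, y in [1, 6]  -> 2 point(s)
  x = 4: RHS = 2, y in [3, 4]  -> 2 point(s)
Affine points: 6. Add the point at infinity: total = 7.

#E(F_7) = 7


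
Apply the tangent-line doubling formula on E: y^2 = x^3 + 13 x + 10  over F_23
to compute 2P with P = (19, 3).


Doubling: s = (3 x1^2 + a) / (2 y1)
s = (3*19^2 + 13) / (2*3) mod 23 = 14
x3 = s^2 - 2 x1 mod 23 = 14^2 - 2*19 = 20
y3 = s (x1 - x3) - y1 mod 23 = 14 * (19 - 20) - 3 = 6

2P = (20, 6)


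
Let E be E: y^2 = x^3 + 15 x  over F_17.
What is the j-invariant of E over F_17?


Delta = -16(4 a^3 + 27 b^2) mod 17 = 2
-1728 * (4 a)^3 = -1728 * (4*15)^3 mod 17 = 5
j = 5 * 2^(-1) mod 17 = 11

j = 11 (mod 17)


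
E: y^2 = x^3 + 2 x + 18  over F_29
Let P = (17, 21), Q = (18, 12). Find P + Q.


P != Q, so use the chord formula.
s = (y2 - y1) / (x2 - x1) = (20) / (1) mod 29 = 20
x3 = s^2 - x1 - x2 mod 29 = 20^2 - 17 - 18 = 17
y3 = s (x1 - x3) - y1 mod 29 = 20 * (17 - 17) - 21 = 8

P + Q = (17, 8)


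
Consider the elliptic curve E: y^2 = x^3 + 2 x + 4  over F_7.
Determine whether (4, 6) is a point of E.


Check whether y^2 = x^3 + 2 x + 4 (mod 7) for (x, y) = (4, 6).
LHS: y^2 = 6^2 mod 7 = 1
RHS: x^3 + 2 x + 4 = 4^3 + 2*4 + 4 mod 7 = 6
LHS != RHS

No, not on the curve


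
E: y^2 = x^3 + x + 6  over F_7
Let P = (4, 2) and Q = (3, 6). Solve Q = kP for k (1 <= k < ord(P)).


Enumerate multiples of P until we hit Q = (3, 6):
  1P = (4, 2)
  2P = (6, 5)
  3P = (1, 6)
  4P = (3, 6)
Match found at i = 4.

k = 4


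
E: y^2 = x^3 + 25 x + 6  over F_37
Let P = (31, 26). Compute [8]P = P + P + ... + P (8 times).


k = 8 = 1000_2 (binary, LSB first: 0001)
Double-and-add from P = (31, 26):
  bit 0 = 0: acc unchanged = O
  bit 1 = 0: acc unchanged = O
  bit 2 = 0: acc unchanged = O
  bit 3 = 1: acc = O + (17, 4) = (17, 4)

8P = (17, 4)


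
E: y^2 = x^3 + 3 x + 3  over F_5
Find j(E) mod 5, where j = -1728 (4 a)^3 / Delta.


Delta = -16(4 a^3 + 27 b^2) mod 5 = 4
-1728 * (4 a)^3 = -1728 * (4*3)^3 mod 5 = 1
j = 1 * 4^(-1) mod 5 = 4

j = 4 (mod 5)


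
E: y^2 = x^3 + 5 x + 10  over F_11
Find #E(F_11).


For each x in F_11, count y with y^2 = x^3 + 5 x + 10 mod 11:
  x = 1: RHS = 5, y in [4, 7]  -> 2 point(s)
  x = 6: RHS = 3, y in [5, 6]  -> 2 point(s)
  x = 7: RHS = 3, y in [5, 6]  -> 2 point(s)
  x = 8: RHS = 1, y in [1, 10]  -> 2 point(s)
  x = 9: RHS = 3, y in [5, 6]  -> 2 point(s)
  x = 10: RHS = 4, y in [2, 9]  -> 2 point(s)
Affine points: 12. Add the point at infinity: total = 13.

#E(F_11) = 13


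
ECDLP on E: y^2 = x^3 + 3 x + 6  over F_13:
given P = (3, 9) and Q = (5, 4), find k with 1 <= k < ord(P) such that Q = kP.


Enumerate multiples of P until we hit Q = (5, 4):
  1P = (3, 9)
  2P = (4, 11)
  3P = (10, 3)
  4P = (1, 6)
  5P = (8, 3)
  6P = (5, 9)
  7P = (5, 4)
Match found at i = 7.

k = 7


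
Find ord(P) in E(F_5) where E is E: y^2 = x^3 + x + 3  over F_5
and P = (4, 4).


Compute successive multiples of P until we hit O:
  1P = (4, 4)
  2P = (1, 0)
  3P = (4, 1)
  4P = O

ord(P) = 4


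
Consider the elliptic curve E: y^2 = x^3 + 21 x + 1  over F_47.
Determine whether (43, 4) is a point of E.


Check whether y^2 = x^3 + 21 x + 1 (mod 47) for (x, y) = (43, 4).
LHS: y^2 = 4^2 mod 47 = 16
RHS: x^3 + 21 x + 1 = 43^3 + 21*43 + 1 mod 47 = 41
LHS != RHS

No, not on the curve


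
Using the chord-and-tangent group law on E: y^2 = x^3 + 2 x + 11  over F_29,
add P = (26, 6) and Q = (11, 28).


P != Q, so use the chord formula.
s = (y2 - y1) / (x2 - x1) = (22) / (14) mod 29 = 14
x3 = s^2 - x1 - x2 mod 29 = 14^2 - 26 - 11 = 14
y3 = s (x1 - x3) - y1 mod 29 = 14 * (26 - 14) - 6 = 17

P + Q = (14, 17)


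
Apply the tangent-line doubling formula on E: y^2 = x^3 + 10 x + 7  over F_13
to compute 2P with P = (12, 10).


Doubling: s = (3 x1^2 + a) / (2 y1)
s = (3*12^2 + 10) / (2*10) mod 13 = 0
x3 = s^2 - 2 x1 mod 13 = 0^2 - 2*12 = 2
y3 = s (x1 - x3) - y1 mod 13 = 0 * (12 - 2) - 10 = 3

2P = (2, 3)


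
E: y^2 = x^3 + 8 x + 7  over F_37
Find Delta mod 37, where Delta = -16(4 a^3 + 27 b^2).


4 a^3 + 27 b^2 = 4*8^3 + 27*7^2 = 2048 + 1323 = 3371
Delta = -16 * (3371) = -53936
Delta mod 37 = 10

Delta = 10 (mod 37)


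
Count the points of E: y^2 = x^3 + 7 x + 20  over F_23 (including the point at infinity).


For each x in F_23, count y with y^2 = x^3 + 7 x + 20 mod 23:
  x = 6: RHS = 2, y in [5, 18]  -> 2 point(s)
  x = 8: RHS = 13, y in [6, 17]  -> 2 point(s)
  x = 10: RHS = 9, y in [3, 20]  -> 2 point(s)
  x = 11: RHS = 2, y in [5, 18]  -> 2 point(s)
  x = 13: RHS = 8, y in [10, 13]  -> 2 point(s)
  x = 15: RHS = 4, y in [2, 21]  -> 2 point(s)
  x = 20: RHS = 18, y in [8, 15]  -> 2 point(s)
  x = 22: RHS = 12, y in [9, 14]  -> 2 point(s)
Affine points: 16. Add the point at infinity: total = 17.

#E(F_23) = 17


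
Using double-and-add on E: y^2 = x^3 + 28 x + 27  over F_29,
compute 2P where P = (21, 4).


k = 2 = 10_2 (binary, LSB first: 01)
Double-and-add from P = (21, 4):
  bit 0 = 0: acc unchanged = O
  bit 1 = 1: acc = O + (11, 10) = (11, 10)

2P = (11, 10)


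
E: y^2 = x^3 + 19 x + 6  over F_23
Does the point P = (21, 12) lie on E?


Check whether y^2 = x^3 + 19 x + 6 (mod 23) for (x, y) = (21, 12).
LHS: y^2 = 12^2 mod 23 = 6
RHS: x^3 + 19 x + 6 = 21^3 + 19*21 + 6 mod 23 = 6
LHS = RHS

Yes, on the curve


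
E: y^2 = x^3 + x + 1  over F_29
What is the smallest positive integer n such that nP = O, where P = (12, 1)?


Compute successive multiples of P until we hit O:
  1P = (12, 1)
  2P = (6, 22)
  3P = (16, 13)
  4P = (10, 5)
  5P = (11, 26)
  6P = (22, 17)
  7P = (8, 17)
  8P = (25, 22)
  ... (continuing to 36P)
  36P = O

ord(P) = 36


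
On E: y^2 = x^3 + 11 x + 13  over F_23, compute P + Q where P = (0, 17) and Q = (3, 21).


P != Q, so use the chord formula.
s = (y2 - y1) / (x2 - x1) = (4) / (3) mod 23 = 9
x3 = s^2 - x1 - x2 mod 23 = 9^2 - 0 - 3 = 9
y3 = s (x1 - x3) - y1 mod 23 = 9 * (0 - 9) - 17 = 17

P + Q = (9, 17)


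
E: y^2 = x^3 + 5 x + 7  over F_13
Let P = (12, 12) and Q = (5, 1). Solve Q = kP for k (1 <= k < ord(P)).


Enumerate multiples of P until we hit Q = (5, 1):
  1P = (12, 12)
  2P = (5, 12)
  3P = (9, 1)
  4P = (4, 0)
  5P = (9, 12)
  6P = (5, 1)
Match found at i = 6.

k = 6


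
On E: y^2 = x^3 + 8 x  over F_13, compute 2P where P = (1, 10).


Doubling: s = (3 x1^2 + a) / (2 y1)
s = (3*1^2 + 8) / (2*10) mod 13 = 9
x3 = s^2 - 2 x1 mod 13 = 9^2 - 2*1 = 1
y3 = s (x1 - x3) - y1 mod 13 = 9 * (1 - 1) - 10 = 3

2P = (1, 3)


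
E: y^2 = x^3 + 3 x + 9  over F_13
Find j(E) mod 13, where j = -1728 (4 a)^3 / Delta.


Delta = -16(4 a^3 + 27 b^2) mod 13 = 5
-1728 * (4 a)^3 = -1728 * (4*3)^3 mod 13 = 12
j = 12 * 5^(-1) mod 13 = 5

j = 5 (mod 13)


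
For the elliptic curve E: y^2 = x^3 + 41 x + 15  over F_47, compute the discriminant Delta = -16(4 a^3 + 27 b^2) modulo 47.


4 a^3 + 27 b^2 = 4*41^3 + 27*15^2 = 275684 + 6075 = 281759
Delta = -16 * (281759) = -4508144
Delta mod 47 = 2

Delta = 2 (mod 47)


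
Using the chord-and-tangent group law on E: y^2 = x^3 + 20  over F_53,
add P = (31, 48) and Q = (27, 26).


P != Q, so use the chord formula.
s = (y2 - y1) / (x2 - x1) = (31) / (49) mod 53 = 32
x3 = s^2 - x1 - x2 mod 53 = 32^2 - 31 - 27 = 12
y3 = s (x1 - x3) - y1 mod 53 = 32 * (31 - 12) - 48 = 30

P + Q = (12, 30)


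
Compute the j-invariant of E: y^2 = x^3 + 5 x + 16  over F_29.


Delta = -16(4 a^3 + 27 b^2) mod 29 = 18
-1728 * (4 a)^3 = -1728 * (4*5)^3 mod 29 = 10
j = 10 * 18^(-1) mod 29 = 7

j = 7 (mod 29)


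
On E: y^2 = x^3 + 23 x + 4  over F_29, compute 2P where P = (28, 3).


Doubling: s = (3 x1^2 + a) / (2 y1)
s = (3*28^2 + 23) / (2*3) mod 29 = 14
x3 = s^2 - 2 x1 mod 29 = 14^2 - 2*28 = 24
y3 = s (x1 - x3) - y1 mod 29 = 14 * (28 - 24) - 3 = 24

2P = (24, 24)


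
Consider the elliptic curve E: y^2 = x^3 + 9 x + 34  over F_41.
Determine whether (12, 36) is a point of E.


Check whether y^2 = x^3 + 9 x + 34 (mod 41) for (x, y) = (12, 36).
LHS: y^2 = 36^2 mod 41 = 25
RHS: x^3 + 9 x + 34 = 12^3 + 9*12 + 34 mod 41 = 25
LHS = RHS

Yes, on the curve


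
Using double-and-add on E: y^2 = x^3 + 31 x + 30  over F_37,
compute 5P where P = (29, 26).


k = 5 = 101_2 (binary, LSB first: 101)
Double-and-add from P = (29, 26):
  bit 0 = 1: acc = O + (29, 26) = (29, 26)
  bit 1 = 0: acc unchanged = (29, 26)
  bit 2 = 1: acc = (29, 26) + (2, 27) = (16, 16)

5P = (16, 16)


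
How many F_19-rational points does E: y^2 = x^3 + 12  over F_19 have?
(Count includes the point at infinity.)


For each x in F_19, count y with y^2 = x^3 + 0 x + 12 mod 19:
  x = 2: RHS = 1, y in [1, 18]  -> 2 point(s)
  x = 3: RHS = 1, y in [1, 18]  -> 2 point(s)
  x = 4: RHS = 0, y in [0]  -> 1 point(s)
  x = 5: RHS = 4, y in [2, 17]  -> 2 point(s)
  x = 6: RHS = 0, y in [0]  -> 1 point(s)
  x = 8: RHS = 11, y in [7, 12]  -> 2 point(s)
  x = 9: RHS = 0, y in [0]  -> 1 point(s)
  x = 10: RHS = 5, y in [9, 10]  -> 2 point(s)
  x = 12: RHS = 11, y in [7, 12]  -> 2 point(s)
  x = 13: RHS = 5, y in [9, 10]  -> 2 point(s)
  x = 14: RHS = 1, y in [1, 18]  -> 2 point(s)
  x = 15: RHS = 5, y in [9, 10]  -> 2 point(s)
  x = 16: RHS = 4, y in [2, 17]  -> 2 point(s)
  x = 17: RHS = 4, y in [2, 17]  -> 2 point(s)
  x = 18: RHS = 11, y in [7, 12]  -> 2 point(s)
Affine points: 27. Add the point at infinity: total = 28.

#E(F_19) = 28


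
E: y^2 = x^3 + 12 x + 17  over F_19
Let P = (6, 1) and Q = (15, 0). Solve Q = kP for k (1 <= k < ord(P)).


Enumerate multiples of P until we hit Q = (15, 0):
  1P = (6, 1)
  2P = (16, 7)
  3P = (8, 13)
  4P = (3, 17)
  5P = (11, 13)
  6P = (7, 8)
  7P = (17, 17)
  8P = (0, 6)
  9P = (10, 15)
  10P = (1, 7)
  11P = (18, 2)
  12P = (2, 12)
  13P = (15, 0)
Match found at i = 13.

k = 13


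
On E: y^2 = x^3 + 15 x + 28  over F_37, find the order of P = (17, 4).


Compute successive multiples of P until we hit O:
  1P = (17, 4)
  2P = (29, 5)
  3P = (0, 19)
  4P = (9, 2)
  5P = (18, 5)
  6P = (3, 10)
  7P = (27, 32)
  8P = (26, 30)
  ... (continuing to 43P)
  43P = O

ord(P) = 43


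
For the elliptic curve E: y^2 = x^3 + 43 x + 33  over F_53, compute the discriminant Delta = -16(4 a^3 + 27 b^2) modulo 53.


4 a^3 + 27 b^2 = 4*43^3 + 27*33^2 = 318028 + 29403 = 347431
Delta = -16 * (347431) = -5558896
Delta mod 53 = 9

Delta = 9 (mod 53)


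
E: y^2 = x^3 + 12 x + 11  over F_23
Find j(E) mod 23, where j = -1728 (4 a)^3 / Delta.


Delta = -16(4 a^3 + 27 b^2) mod 23 = 22
-1728 * (4 a)^3 = -1728 * (4*12)^3 mod 23 = 22
j = 22 * 22^(-1) mod 23 = 1

j = 1 (mod 23)


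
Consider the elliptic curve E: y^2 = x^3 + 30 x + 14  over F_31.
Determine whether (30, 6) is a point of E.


Check whether y^2 = x^3 + 30 x + 14 (mod 31) for (x, y) = (30, 6).
LHS: y^2 = 6^2 mod 31 = 5
RHS: x^3 + 30 x + 14 = 30^3 + 30*30 + 14 mod 31 = 14
LHS != RHS

No, not on the curve


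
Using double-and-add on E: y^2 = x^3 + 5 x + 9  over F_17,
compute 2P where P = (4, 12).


k = 2 = 10_2 (binary, LSB first: 01)
Double-and-add from P = (4, 12):
  bit 0 = 0: acc unchanged = O
  bit 1 = 1: acc = O + (7, 9) = (7, 9)

2P = (7, 9)


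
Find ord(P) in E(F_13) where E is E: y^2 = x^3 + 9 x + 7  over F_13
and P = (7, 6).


Compute successive multiples of P until we hit O:
  1P = (7, 6)
  2P = (12, 7)
  3P = (6, 2)
  4P = (3, 10)
  5P = (4, 4)
  6P = (1, 11)
  7P = (1, 2)
  8P = (4, 9)
  ... (continuing to 13P)
  13P = O

ord(P) = 13


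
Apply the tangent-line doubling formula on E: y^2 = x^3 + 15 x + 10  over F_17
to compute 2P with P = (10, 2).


Doubling: s = (3 x1^2 + a) / (2 y1)
s = (3*10^2 + 15) / (2*2) mod 17 = 15
x3 = s^2 - 2 x1 mod 17 = 15^2 - 2*10 = 1
y3 = s (x1 - x3) - y1 mod 17 = 15 * (10 - 1) - 2 = 14

2P = (1, 14)


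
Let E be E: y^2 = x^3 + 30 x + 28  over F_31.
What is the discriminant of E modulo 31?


4 a^3 + 27 b^2 = 4*30^3 + 27*28^2 = 108000 + 21168 = 129168
Delta = -16 * (129168) = -2066688
Delta mod 31 = 20

Delta = 20 (mod 31)


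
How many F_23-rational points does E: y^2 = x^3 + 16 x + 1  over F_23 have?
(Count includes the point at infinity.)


For each x in F_23, count y with y^2 = x^3 + 16 x + 1 mod 23:
  x = 0: RHS = 1, y in [1, 22]  -> 2 point(s)
  x = 1: RHS = 18, y in [8, 15]  -> 2 point(s)
  x = 2: RHS = 18, y in [8, 15]  -> 2 point(s)
  x = 9: RHS = 0, y in [0]  -> 1 point(s)
  x = 11: RHS = 13, y in [6, 17]  -> 2 point(s)
  x = 12: RHS = 12, y in [9, 14]  -> 2 point(s)
  x = 14: RHS = 2, y in [5, 18]  -> 2 point(s)
  x = 16: RHS = 6, y in [11, 12]  -> 2 point(s)
  x = 18: RHS = 3, y in [7, 16]  -> 2 point(s)
  x = 20: RHS = 18, y in [8, 15]  -> 2 point(s)
Affine points: 19. Add the point at infinity: total = 20.

#E(F_23) = 20


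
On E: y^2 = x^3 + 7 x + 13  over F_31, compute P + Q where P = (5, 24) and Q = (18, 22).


P != Q, so use the chord formula.
s = (y2 - y1) / (x2 - x1) = (29) / (13) mod 31 = 7
x3 = s^2 - x1 - x2 mod 31 = 7^2 - 5 - 18 = 26
y3 = s (x1 - x3) - y1 mod 31 = 7 * (5 - 26) - 24 = 15

P + Q = (26, 15)


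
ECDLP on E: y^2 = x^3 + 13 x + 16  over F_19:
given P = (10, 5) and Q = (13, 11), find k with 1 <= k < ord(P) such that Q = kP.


Enumerate multiples of P until we hit Q = (13, 11):
  1P = (10, 5)
  2P = (0, 4)
  3P = (13, 8)
  4P = (16, 8)
  5P = (17, 1)
  6P = (9, 8)
  7P = (9, 11)
  8P = (17, 18)
  9P = (16, 11)
  10P = (13, 11)
Match found at i = 10.

k = 10


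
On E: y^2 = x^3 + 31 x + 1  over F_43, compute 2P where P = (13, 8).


Doubling: s = (3 x1^2 + a) / (2 y1)
s = (3*13^2 + 31) / (2*8) mod 43 = 39
x3 = s^2 - 2 x1 mod 43 = 39^2 - 2*13 = 33
y3 = s (x1 - x3) - y1 mod 43 = 39 * (13 - 33) - 8 = 29

2P = (33, 29)


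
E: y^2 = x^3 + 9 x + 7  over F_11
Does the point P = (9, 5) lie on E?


Check whether y^2 = x^3 + 9 x + 7 (mod 11) for (x, y) = (9, 5).
LHS: y^2 = 5^2 mod 11 = 3
RHS: x^3 + 9 x + 7 = 9^3 + 9*9 + 7 mod 11 = 3
LHS = RHS

Yes, on the curve


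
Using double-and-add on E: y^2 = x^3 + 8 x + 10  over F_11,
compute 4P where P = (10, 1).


k = 4 = 100_2 (binary, LSB first: 001)
Double-and-add from P = (10, 1):
  bit 0 = 0: acc unchanged = O
  bit 1 = 0: acc unchanged = O
  bit 2 = 1: acc = O + (8, 6) = (8, 6)

4P = (8, 6)


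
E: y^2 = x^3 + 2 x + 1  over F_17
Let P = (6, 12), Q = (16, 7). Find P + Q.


P != Q, so use the chord formula.
s = (y2 - y1) / (x2 - x1) = (12) / (10) mod 17 = 8
x3 = s^2 - x1 - x2 mod 17 = 8^2 - 6 - 16 = 8
y3 = s (x1 - x3) - y1 mod 17 = 8 * (6 - 8) - 12 = 6

P + Q = (8, 6)


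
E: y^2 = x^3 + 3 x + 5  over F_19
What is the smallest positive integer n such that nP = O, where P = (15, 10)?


Compute successive multiples of P until we hit O:
  1P = (15, 10)
  2P = (6, 12)
  3P = (14, 13)
  4P = (18, 18)
  5P = (10, 16)
  6P = (0, 10)
  7P = (4, 9)
  8P = (11, 18)
  ... (continuing to 26P)
  26P = O

ord(P) = 26


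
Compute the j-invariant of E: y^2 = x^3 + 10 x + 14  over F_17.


Delta = -16(4 a^3 + 27 b^2) mod 17 = 10
-1728 * (4 a)^3 = -1728 * (4*10)^3 mod 17 = 4
j = 4 * 10^(-1) mod 17 = 14

j = 14 (mod 17)


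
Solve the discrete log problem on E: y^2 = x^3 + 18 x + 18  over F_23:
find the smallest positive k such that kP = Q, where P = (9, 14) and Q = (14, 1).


Enumerate multiples of P until we hit Q = (14, 1):
  1P = (9, 14)
  2P = (14, 1)
Match found at i = 2.

k = 2


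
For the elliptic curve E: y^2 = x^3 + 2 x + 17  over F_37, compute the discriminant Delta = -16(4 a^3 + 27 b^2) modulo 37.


4 a^3 + 27 b^2 = 4*2^3 + 27*17^2 = 32 + 7803 = 7835
Delta = -16 * (7835) = -125360
Delta mod 37 = 33

Delta = 33 (mod 37)


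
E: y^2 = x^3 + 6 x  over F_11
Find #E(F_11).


For each x in F_11, count y with y^2 = x^3 + 6 x + 0 mod 11:
  x = 0: RHS = 0, y in [0]  -> 1 point(s)
  x = 2: RHS = 9, y in [3, 8]  -> 2 point(s)
  x = 3: RHS = 1, y in [1, 10]  -> 2 point(s)
  x = 4: RHS = 0, y in [0]  -> 1 point(s)
  x = 5: RHS = 1, y in [1, 10]  -> 2 point(s)
  x = 7: RHS = 0, y in [0]  -> 1 point(s)
  x = 10: RHS = 4, y in [2, 9]  -> 2 point(s)
Affine points: 11. Add the point at infinity: total = 12.

#E(F_11) = 12


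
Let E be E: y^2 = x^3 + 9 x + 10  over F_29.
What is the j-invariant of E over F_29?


Delta = -16(4 a^3 + 27 b^2) mod 29 = 15
-1728 * (4 a)^3 = -1728 * (4*9)^3 mod 29 = 27
j = 27 * 15^(-1) mod 29 = 25

j = 25 (mod 29)


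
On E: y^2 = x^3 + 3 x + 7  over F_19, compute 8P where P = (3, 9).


k = 8 = 1000_2 (binary, LSB first: 0001)
Double-and-add from P = (3, 9):
  bit 0 = 0: acc unchanged = O
  bit 1 = 0: acc unchanged = O
  bit 2 = 0: acc unchanged = O
  bit 3 = 1: acc = O + (15, 8) = (15, 8)

8P = (15, 8)


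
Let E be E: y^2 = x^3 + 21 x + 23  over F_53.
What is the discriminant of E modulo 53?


4 a^3 + 27 b^2 = 4*21^3 + 27*23^2 = 37044 + 14283 = 51327
Delta = -16 * (51327) = -821232
Delta mod 53 = 3

Delta = 3 (mod 53)


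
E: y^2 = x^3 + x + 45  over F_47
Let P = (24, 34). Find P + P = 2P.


Doubling: s = (3 x1^2 + a) / (2 y1)
s = (3*24^2 + 1) / (2*34) mod 47 = 4
x3 = s^2 - 2 x1 mod 47 = 4^2 - 2*24 = 15
y3 = s (x1 - x3) - y1 mod 47 = 4 * (24 - 15) - 34 = 2

2P = (15, 2)


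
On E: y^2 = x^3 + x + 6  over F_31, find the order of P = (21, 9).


Compute successive multiples of P until we hit O:
  1P = (21, 9)
  2P = (28, 10)
  3P = (1, 16)
  4P = (3, 25)
  5P = (12, 14)
  6P = (14, 25)
  7P = (24, 20)
  8P = (27, 0)
  ... (continuing to 16P)
  16P = O

ord(P) = 16


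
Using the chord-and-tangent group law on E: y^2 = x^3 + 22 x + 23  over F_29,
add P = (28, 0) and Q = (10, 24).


P != Q, so use the chord formula.
s = (y2 - y1) / (x2 - x1) = (24) / (11) mod 29 = 18
x3 = s^2 - x1 - x2 mod 29 = 18^2 - 28 - 10 = 25
y3 = s (x1 - x3) - y1 mod 29 = 18 * (28 - 25) - 0 = 25

P + Q = (25, 25)


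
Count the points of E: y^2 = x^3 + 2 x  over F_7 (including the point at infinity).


For each x in F_7, count y with y^2 = x^3 + 2 x + 0 mod 7:
  x = 0: RHS = 0, y in [0]  -> 1 point(s)
  x = 4: RHS = 2, y in [3, 4]  -> 2 point(s)
  x = 5: RHS = 2, y in [3, 4]  -> 2 point(s)
  x = 6: RHS = 4, y in [2, 5]  -> 2 point(s)
Affine points: 7. Add the point at infinity: total = 8.

#E(F_7) = 8


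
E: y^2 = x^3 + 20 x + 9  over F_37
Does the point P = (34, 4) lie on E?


Check whether y^2 = x^3 + 20 x + 9 (mod 37) for (x, y) = (34, 4).
LHS: y^2 = 4^2 mod 37 = 16
RHS: x^3 + 20 x + 9 = 34^3 + 20*34 + 9 mod 37 = 33
LHS != RHS

No, not on the curve


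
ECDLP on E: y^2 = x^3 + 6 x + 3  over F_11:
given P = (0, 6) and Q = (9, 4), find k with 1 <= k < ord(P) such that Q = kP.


Enumerate multiples of P until we hit Q = (9, 4):
  1P = (0, 6)
  2P = (3, 9)
  3P = (9, 7)
  4P = (5, 2)
  5P = (4, 6)
  6P = (7, 5)
  7P = (2, 10)
  8P = (2, 1)
  9P = (7, 6)
  10P = (4, 5)
  11P = (5, 9)
  12P = (9, 4)
Match found at i = 12.

k = 12


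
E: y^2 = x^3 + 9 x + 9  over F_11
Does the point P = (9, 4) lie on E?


Check whether y^2 = x^3 + 9 x + 9 (mod 11) for (x, y) = (9, 4).
LHS: y^2 = 4^2 mod 11 = 5
RHS: x^3 + 9 x + 9 = 9^3 + 9*9 + 9 mod 11 = 5
LHS = RHS

Yes, on the curve


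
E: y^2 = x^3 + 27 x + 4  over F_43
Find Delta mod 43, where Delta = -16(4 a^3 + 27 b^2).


4 a^3 + 27 b^2 = 4*27^3 + 27*4^2 = 78732 + 432 = 79164
Delta = -16 * (79164) = -1266624
Delta mod 43 = 27

Delta = 27 (mod 43)


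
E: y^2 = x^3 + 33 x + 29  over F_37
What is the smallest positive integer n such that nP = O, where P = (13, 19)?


Compute successive multiples of P until we hit O:
  1P = (13, 19)
  2P = (14, 33)
  3P = (21, 17)
  4P = (10, 8)
  5P = (11, 13)
  6P = (22, 28)
  7P = (3, 28)
  8P = (17, 29)
  ... (continuing to 40P)
  40P = O

ord(P) = 40


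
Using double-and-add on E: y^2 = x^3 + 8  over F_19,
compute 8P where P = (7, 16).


k = 8 = 1000_2 (binary, LSB first: 0001)
Double-and-add from P = (7, 16):
  bit 0 = 0: acc unchanged = O
  bit 1 = 0: acc unchanged = O
  bit 2 = 0: acc unchanged = O
  bit 3 = 1: acc = O + (14, 4) = (14, 4)

8P = (14, 4)


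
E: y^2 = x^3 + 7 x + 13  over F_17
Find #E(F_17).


For each x in F_17, count y with y^2 = x^3 + 7 x + 13 mod 17:
  x = 0: RHS = 13, y in [8, 9]  -> 2 point(s)
  x = 1: RHS = 4, y in [2, 15]  -> 2 point(s)
  x = 2: RHS = 1, y in [1, 16]  -> 2 point(s)
  x = 6: RHS = 16, y in [4, 13]  -> 2 point(s)
  x = 14: RHS = 16, y in [4, 13]  -> 2 point(s)
  x = 15: RHS = 8, y in [5, 12]  -> 2 point(s)
Affine points: 12. Add the point at infinity: total = 13.

#E(F_17) = 13


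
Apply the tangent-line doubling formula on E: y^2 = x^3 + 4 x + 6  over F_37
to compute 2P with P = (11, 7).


Doubling: s = (3 x1^2 + a) / (2 y1)
s = (3*11^2 + 4) / (2*7) mod 37 = 13
x3 = s^2 - 2 x1 mod 37 = 13^2 - 2*11 = 36
y3 = s (x1 - x3) - y1 mod 37 = 13 * (11 - 36) - 7 = 1

2P = (36, 1)


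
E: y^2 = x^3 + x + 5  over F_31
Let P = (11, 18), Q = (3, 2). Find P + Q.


P != Q, so use the chord formula.
s = (y2 - y1) / (x2 - x1) = (15) / (23) mod 31 = 2
x3 = s^2 - x1 - x2 mod 31 = 2^2 - 11 - 3 = 21
y3 = s (x1 - x3) - y1 mod 31 = 2 * (11 - 21) - 18 = 24

P + Q = (21, 24)


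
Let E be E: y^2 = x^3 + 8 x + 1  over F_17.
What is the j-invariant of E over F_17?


Delta = -16(4 a^3 + 27 b^2) mod 17 = 1
-1728 * (4 a)^3 = -1728 * (4*8)^3 mod 17 = 3
j = 3 * 1^(-1) mod 17 = 3

j = 3 (mod 17)


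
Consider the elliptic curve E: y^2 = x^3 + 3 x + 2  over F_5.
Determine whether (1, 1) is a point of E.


Check whether y^2 = x^3 + 3 x + 2 (mod 5) for (x, y) = (1, 1).
LHS: y^2 = 1^2 mod 5 = 1
RHS: x^3 + 3 x + 2 = 1^3 + 3*1 + 2 mod 5 = 1
LHS = RHS

Yes, on the curve


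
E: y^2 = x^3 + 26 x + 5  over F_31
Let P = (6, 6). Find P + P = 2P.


Doubling: s = (3 x1^2 + a) / (2 y1)
s = (3*6^2 + 26) / (2*6) mod 31 = 6
x3 = s^2 - 2 x1 mod 31 = 6^2 - 2*6 = 24
y3 = s (x1 - x3) - y1 mod 31 = 6 * (6 - 24) - 6 = 10

2P = (24, 10)


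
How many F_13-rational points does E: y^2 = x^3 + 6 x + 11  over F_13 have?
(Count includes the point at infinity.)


For each x in F_13, count y with y^2 = x^3 + 6 x + 11 mod 13:
  x = 3: RHS = 4, y in [2, 11]  -> 2 point(s)
  x = 5: RHS = 10, y in [6, 7]  -> 2 point(s)
  x = 6: RHS = 3, y in [4, 9]  -> 2 point(s)
  x = 8: RHS = 12, y in [5, 8]  -> 2 point(s)
  x = 9: RHS = 1, y in [1, 12]  -> 2 point(s)
  x = 11: RHS = 4, y in [2, 11]  -> 2 point(s)
  x = 12: RHS = 4, y in [2, 11]  -> 2 point(s)
Affine points: 14. Add the point at infinity: total = 15.

#E(F_13) = 15


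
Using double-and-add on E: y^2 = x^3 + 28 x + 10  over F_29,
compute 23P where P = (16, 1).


k = 23 = 10111_2 (binary, LSB first: 11101)
Double-and-add from P = (16, 1):
  bit 0 = 1: acc = O + (16, 1) = (16, 1)
  bit 1 = 1: acc = (16, 1) + (3, 11) = (19, 8)
  bit 2 = 1: acc = (19, 8) + (22, 14) = (21, 17)
  bit 3 = 0: acc unchanged = (21, 17)
  bit 4 = 1: acc = (21, 17) + (24, 8) = (22, 15)

23P = (22, 15)


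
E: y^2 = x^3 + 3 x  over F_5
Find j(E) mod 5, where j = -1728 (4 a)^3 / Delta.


Delta = -16(4 a^3 + 27 b^2) mod 5 = 2
-1728 * (4 a)^3 = -1728 * (4*3)^3 mod 5 = 1
j = 1 * 2^(-1) mod 5 = 3

j = 3 (mod 5)


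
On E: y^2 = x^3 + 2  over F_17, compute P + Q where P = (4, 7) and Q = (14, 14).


P != Q, so use the chord formula.
s = (y2 - y1) / (x2 - x1) = (7) / (10) mod 17 = 16
x3 = s^2 - x1 - x2 mod 17 = 16^2 - 4 - 14 = 0
y3 = s (x1 - x3) - y1 mod 17 = 16 * (4 - 0) - 7 = 6

P + Q = (0, 6)


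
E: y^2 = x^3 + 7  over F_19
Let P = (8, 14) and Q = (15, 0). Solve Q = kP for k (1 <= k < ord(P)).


Enumerate multiples of P until we hit Q = (15, 0):
  1P = (8, 14)
  2P = (0, 11)
  3P = (15, 0)
Match found at i = 3.

k = 3


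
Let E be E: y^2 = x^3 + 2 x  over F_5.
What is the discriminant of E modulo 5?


4 a^3 + 27 b^2 = 4*2^3 + 27*0^2 = 32 + 0 = 32
Delta = -16 * (32) = -512
Delta mod 5 = 3

Delta = 3 (mod 5)


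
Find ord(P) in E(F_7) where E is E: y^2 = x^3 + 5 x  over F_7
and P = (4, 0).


Compute successive multiples of P until we hit O:
  1P = (4, 0)
  2P = O

ord(P) = 2


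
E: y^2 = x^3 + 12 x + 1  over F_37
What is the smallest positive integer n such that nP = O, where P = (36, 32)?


Compute successive multiples of P until we hit O:
  1P = (36, 32)
  2P = (32, 36)
  3P = (7, 13)
  4P = (6, 17)
  5P = (23, 30)
  6P = (24, 4)
  7P = (3, 8)
  8P = (34, 30)
  ... (continuing to 23P)
  23P = O

ord(P) = 23


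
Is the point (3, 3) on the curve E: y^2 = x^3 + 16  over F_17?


Check whether y^2 = x^3 + 0 x + 16 (mod 17) for (x, y) = (3, 3).
LHS: y^2 = 3^2 mod 17 = 9
RHS: x^3 + 0 x + 16 = 3^3 + 0*3 + 16 mod 17 = 9
LHS = RHS

Yes, on the curve


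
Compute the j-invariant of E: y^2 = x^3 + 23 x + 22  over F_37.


Delta = -16(4 a^3 + 27 b^2) mod 37 = 13
-1728 * (4 a)^3 = -1728 * (4*23)^3 mod 37 = 31
j = 31 * 13^(-1) mod 37 = 28

j = 28 (mod 37)


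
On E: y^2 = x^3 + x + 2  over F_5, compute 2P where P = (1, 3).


Doubling: s = (3 x1^2 + a) / (2 y1)
s = (3*1^2 + 1) / (2*3) mod 5 = 4
x3 = s^2 - 2 x1 mod 5 = 4^2 - 2*1 = 4
y3 = s (x1 - x3) - y1 mod 5 = 4 * (1 - 4) - 3 = 0

2P = (4, 0)


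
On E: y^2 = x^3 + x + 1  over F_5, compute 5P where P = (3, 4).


k = 5 = 101_2 (binary, LSB first: 101)
Double-and-add from P = (3, 4):
  bit 0 = 1: acc = O + (3, 4) = (3, 4)
  bit 1 = 0: acc unchanged = (3, 4)
  bit 2 = 1: acc = (3, 4) + (4, 3) = (4, 2)

5P = (4, 2)
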